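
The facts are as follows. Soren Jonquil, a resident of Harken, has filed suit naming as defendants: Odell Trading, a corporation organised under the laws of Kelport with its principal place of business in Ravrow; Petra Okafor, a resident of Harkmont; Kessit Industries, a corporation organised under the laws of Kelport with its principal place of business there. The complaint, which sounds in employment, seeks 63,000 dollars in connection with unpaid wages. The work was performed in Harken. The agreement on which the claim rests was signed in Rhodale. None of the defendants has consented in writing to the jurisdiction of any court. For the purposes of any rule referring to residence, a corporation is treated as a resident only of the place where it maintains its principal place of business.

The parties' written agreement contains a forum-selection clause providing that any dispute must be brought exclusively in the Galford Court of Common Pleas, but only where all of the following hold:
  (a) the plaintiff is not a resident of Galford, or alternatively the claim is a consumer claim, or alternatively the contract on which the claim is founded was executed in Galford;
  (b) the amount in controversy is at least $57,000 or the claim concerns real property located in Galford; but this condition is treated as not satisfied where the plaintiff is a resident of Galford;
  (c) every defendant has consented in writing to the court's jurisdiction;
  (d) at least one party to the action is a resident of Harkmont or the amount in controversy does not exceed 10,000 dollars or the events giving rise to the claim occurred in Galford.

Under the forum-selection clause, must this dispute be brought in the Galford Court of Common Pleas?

No

The Galford Court of Common Pleas:
  (a) The plaintiff resides in Harken, which is not Galford, so one alternative holds. Condition met.
  (b) The amount in controversy is 63,000 dollars, which meets the $57,000 floor — that alternative is enough. The carve-out does not apply: the plaintiff resides in Harken, not Galford. Satisfied.
  (c) No such written consent has been filed. Not met.
  (d) Petra Okafor resides in Harkmont, which satisfies one of the alternatives. Met.
  → The clause does not apply.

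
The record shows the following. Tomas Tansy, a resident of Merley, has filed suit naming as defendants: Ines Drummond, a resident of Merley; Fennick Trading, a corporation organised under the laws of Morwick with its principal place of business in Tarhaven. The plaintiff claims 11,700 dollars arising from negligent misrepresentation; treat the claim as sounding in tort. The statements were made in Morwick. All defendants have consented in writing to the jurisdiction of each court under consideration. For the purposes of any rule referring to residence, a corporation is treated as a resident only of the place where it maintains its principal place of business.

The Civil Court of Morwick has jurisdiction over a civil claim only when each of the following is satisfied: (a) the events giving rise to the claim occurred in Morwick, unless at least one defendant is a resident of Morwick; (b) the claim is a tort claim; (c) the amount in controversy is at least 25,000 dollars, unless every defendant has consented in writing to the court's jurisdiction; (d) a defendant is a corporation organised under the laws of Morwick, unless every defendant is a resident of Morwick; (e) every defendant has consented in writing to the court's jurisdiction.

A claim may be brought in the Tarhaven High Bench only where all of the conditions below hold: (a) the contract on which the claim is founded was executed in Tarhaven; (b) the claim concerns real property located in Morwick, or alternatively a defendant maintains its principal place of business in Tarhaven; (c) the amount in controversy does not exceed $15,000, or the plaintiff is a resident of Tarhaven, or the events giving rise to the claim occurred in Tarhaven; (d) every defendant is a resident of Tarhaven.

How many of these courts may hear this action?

The Civil Court of Morwick:
  (a) The operative events occurred in Morwick. Condition met.
  (b) The claim is a tort claim. Met.
  (c) The amount in controversy is 11,700 dollars, below the USD 25,000 floor. However, every defendant has filed written consent, so the 'unless' proviso supplies this condition. Satisfied.
  (d) Fennick Trading is organised under the laws of Morwick. Met.
  (e) Every defendant has filed written consent. Satisfied.
  → All conditions met; jurisdiction exists.
The Tarhaven High Bench:
  (a) No contract (and hence no place of execution) is alleged. Not met.
  (b) Fennick Trading has its principal place of business in Tarhaven, so one alternative holds. Condition met.
  (c) The amount in controversy is $11,700, within the $15,000 ceiling, so this disjunct is met. Condition met.
  (d) The defendants reside as follows — Ines Drummond in Merley, Fennick Trading in Tarhaven — not all in Tarhaven. Fails.
  → At least one condition fails; no jurisdiction.
Courts with jurisdiction: the Civil Court of Morwick — 1 in total.

1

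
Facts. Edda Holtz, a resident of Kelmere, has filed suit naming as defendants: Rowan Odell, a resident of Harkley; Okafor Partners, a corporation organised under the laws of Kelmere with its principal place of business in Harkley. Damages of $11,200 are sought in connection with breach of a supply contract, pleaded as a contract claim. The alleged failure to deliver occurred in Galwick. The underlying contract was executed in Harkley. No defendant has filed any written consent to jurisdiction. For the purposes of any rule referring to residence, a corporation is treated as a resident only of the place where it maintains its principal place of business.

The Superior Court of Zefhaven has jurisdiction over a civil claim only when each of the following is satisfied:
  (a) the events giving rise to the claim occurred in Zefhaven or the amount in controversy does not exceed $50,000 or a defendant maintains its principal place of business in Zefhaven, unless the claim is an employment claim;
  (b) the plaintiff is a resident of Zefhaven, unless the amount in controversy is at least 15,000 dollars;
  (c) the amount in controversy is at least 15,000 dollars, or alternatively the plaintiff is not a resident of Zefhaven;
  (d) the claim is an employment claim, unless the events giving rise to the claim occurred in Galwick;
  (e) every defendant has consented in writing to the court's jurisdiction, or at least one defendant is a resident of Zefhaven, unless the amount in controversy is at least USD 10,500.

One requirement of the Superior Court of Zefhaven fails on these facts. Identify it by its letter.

(b)

The Superior Court of Zefhaven:
  (a) The amount in controversy is $11,200, within the $50,000 ceiling, so this disjunct is met. Condition met.
  (b) The plaintiff resides in Kelmere, not Zefhaven. Nor does the 'unless' clause help: the amount in controversy is USD 11,200, below the USD 15,000 floor. Not met.
  (c) The plaintiff resides in Kelmere, which is not Zefhaven, so one alternative holds. Met.
  (d) The claim is a contract claim, not an employment claim. The proviso rescues it, though: the operative events occurred in Galwick. Met.
  (e) No such written consent has been filed; no defendant resides in Zefhaven (they reside in Harkley, Harkley) — none of the alternatives is met. But the amount in controversy is 11,200 dollars, which meets the $10,500 floor, and the 'unless' clause therefore excuses the requirement. Met.
Only condition (b) fails.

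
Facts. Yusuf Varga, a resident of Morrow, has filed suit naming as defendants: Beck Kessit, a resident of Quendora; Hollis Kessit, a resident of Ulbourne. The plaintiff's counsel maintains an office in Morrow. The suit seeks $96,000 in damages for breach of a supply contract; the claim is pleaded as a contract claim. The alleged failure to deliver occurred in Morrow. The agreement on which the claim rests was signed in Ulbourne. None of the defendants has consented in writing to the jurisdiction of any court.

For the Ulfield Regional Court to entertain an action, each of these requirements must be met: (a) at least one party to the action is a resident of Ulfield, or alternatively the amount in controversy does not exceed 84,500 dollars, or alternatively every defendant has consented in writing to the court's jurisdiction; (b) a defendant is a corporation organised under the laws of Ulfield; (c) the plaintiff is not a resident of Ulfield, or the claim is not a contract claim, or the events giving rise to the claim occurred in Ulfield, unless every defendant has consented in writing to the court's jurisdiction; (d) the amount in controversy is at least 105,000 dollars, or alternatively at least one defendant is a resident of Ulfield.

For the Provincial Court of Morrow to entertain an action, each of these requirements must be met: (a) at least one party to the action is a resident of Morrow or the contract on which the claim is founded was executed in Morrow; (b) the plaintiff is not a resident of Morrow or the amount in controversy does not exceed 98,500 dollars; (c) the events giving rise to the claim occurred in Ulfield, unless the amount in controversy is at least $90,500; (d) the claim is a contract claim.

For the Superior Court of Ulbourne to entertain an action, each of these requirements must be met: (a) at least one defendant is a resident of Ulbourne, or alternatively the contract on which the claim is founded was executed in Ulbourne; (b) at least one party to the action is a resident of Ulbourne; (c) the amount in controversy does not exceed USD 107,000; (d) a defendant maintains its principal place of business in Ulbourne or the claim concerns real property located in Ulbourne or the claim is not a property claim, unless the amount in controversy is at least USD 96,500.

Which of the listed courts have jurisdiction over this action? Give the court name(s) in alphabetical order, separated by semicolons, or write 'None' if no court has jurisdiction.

the Provincial Court of Morrow; the Superior Court of Ulbourne

The Ulfield Regional Court:
  (a) No party resides in Ulfield; the amount in controversy is USD 96,000, above the USD 84,500 ceiling; no such written consent has been filed — every alternative fails. Not satisfied.
  (b) No defendant is a corporation. Fails.
  (c) The plaintiff resides in Morrow, which is not Ulfield — that alternative is enough. Met.
  (d) The amount in controversy is $96,000, below the $105,000 floor; no defendant resides in Ulfield (they reside in Quendora, Ulbourne) — none of the alternatives is met. Condition not met.
  → No jurisdiction.
The Provincial Court of Morrow:
  (a) Yusuf Varga resides in Morrow, which satisfies one of the alternatives. Met.
  (b) The amount in controversy is USD 96,000, within the $98,500 ceiling — that alternative is enough. Condition met.
  (c) The operative events occurred in Morrow, not Ulfield. The proviso rescues it, though: the amount in controversy is 96,000 dollars, which meets the 90,500 dollars floor. Met.
  (d) The claim is a contract claim. Condition met.
  → All conditions met; jurisdiction exists.
The Superior Court of Ulbourne:
  (a) Hollis Kessit resides in Ulbourne, which satisfies one of the alternatives. Condition met.
  (b) Hollis Kessit resides in Ulbourne. Met.
  (c) The amount in controversy is $96,000, within the $107,000 ceiling. Met.
  (d) The claim is a contract claim, not a property claim, which satisfies one of the alternatives. Satisfied.
  → Jurisdiction lies.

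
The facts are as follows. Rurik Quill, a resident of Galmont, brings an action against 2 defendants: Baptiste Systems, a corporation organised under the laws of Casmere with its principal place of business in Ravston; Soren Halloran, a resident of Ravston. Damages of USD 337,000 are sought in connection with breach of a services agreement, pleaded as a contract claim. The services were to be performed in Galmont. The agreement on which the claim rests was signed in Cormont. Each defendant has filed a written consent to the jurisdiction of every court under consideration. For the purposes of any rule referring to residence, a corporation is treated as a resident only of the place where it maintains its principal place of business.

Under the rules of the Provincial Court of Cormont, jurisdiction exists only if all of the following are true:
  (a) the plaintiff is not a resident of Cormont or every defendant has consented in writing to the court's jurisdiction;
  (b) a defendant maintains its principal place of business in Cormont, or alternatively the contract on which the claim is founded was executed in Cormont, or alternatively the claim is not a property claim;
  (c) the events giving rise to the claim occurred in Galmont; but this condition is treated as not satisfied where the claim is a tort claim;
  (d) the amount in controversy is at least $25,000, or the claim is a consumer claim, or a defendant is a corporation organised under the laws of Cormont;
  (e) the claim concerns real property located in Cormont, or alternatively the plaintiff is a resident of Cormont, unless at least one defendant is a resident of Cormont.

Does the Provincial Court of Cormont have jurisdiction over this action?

The Provincial Court of Cormont:
  (a) The plaintiff resides in Galmont, which is not Cormont, which satisfies one of the alternatives. Satisfied.
  (b) The contract was executed in Cormont, which satisfies one of the alternatives. Condition met.
  (c) The operative events occurred in Galmont. And the carve-out is inapplicable — the claim is a contract claim, not a tort claim. Condition met.
  (d) The amount in controversy is $337,000, which meets the USD 25,000 floor, which satisfies one of the alternatives. Met.
  (e) The claim does not concern real property; the plaintiff resides in Galmont, not Cormont — every alternative fails. Nor does the 'unless' clause help: no defendant resides in Cormont (they reside in Ravston, Ravston). Fails.
  → The court lacks jurisdiction.

No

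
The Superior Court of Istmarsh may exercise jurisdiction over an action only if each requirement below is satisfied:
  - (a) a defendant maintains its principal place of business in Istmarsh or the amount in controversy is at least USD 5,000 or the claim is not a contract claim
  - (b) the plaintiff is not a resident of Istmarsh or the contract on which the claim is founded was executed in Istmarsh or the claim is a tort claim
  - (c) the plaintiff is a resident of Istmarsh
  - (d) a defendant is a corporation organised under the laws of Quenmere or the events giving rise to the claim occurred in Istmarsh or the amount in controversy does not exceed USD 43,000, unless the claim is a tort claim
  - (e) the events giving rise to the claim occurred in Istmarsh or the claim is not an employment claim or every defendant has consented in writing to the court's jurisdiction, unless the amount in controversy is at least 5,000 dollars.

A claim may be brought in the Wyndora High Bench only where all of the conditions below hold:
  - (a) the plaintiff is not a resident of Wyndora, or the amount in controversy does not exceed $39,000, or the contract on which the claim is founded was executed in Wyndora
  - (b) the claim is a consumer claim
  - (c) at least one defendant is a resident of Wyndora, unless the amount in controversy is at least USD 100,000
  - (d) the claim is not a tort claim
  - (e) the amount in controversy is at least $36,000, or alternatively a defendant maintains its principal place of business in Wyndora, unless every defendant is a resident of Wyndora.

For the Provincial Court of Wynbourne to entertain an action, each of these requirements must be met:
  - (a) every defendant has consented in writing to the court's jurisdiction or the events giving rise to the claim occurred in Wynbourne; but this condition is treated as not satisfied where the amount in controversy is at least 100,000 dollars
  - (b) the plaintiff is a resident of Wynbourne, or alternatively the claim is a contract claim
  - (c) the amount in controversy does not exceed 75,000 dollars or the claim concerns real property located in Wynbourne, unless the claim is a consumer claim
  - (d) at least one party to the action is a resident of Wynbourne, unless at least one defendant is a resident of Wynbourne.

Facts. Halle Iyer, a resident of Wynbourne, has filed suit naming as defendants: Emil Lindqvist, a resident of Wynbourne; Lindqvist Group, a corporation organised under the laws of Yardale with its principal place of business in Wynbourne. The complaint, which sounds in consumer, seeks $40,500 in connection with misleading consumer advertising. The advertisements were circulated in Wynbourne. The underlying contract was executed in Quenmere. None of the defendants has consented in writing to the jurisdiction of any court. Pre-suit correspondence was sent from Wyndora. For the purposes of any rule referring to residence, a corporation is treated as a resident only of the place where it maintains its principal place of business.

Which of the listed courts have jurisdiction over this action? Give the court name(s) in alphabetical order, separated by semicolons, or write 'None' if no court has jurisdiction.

The Superior Court of Istmarsh:
  (a) The amount in controversy is 40,500 dollars, which meets the USD 5,000 floor, so this disjunct is met. Condition met.
  (b) The plaintiff resides in Wynbourne, which is not Istmarsh — that alternative is enough. Met.
  (c) The plaintiff resides in Wynbourne, not Istmarsh. Not satisfied.
  (d) The amount in controversy is $40,500, within the USD 43,000 ceiling, so one alternative holds. Condition met.
  (e) The claim is a consumer claim, not an employment claim, which satisfies one of the alternatives. Met.
  → Not every requirement is met — no jurisdiction.
The Wyndora High Bench:
  (a) The plaintiff resides in Wynbourne, which is not Wyndora, so one alternative holds. Satisfied.
  (b) The claim is a consumer claim. Condition met.
  (c) No defendant resides in Wyndora (they reside in Wynbourne, Wynbourne). Nor does the 'unless' clause help: the amount in controversy is USD 40,500, below the USD 100,000 floor. Fails.
  (d) The claim is a consumer claim, not a tort claim. Met.
  (e) The amount in controversy is 40,500 dollars, which meets the $36,000 floor, so one alternative holds. Met.
  → The court lacks jurisdiction.
The Provincial Court of Wynbourne:
  (a) The operative events occurred in Wynbourne, which satisfies one of the alternatives. The exception is not triggered, since the amount in controversy is $40,500, below the $100,000 floor. Condition met.
  (b) The plaintiff resides in Wynbourne, so this disjunct is met. Condition met.
  (c) The amount in controversy is USD 40,500, within the $75,000 ceiling, which satisfies one of the alternatives. Met.
  (d) Halle Iyer resides in Wynbourne. Condition met.
  → The court has jurisdiction.

the Provincial Court of Wynbourne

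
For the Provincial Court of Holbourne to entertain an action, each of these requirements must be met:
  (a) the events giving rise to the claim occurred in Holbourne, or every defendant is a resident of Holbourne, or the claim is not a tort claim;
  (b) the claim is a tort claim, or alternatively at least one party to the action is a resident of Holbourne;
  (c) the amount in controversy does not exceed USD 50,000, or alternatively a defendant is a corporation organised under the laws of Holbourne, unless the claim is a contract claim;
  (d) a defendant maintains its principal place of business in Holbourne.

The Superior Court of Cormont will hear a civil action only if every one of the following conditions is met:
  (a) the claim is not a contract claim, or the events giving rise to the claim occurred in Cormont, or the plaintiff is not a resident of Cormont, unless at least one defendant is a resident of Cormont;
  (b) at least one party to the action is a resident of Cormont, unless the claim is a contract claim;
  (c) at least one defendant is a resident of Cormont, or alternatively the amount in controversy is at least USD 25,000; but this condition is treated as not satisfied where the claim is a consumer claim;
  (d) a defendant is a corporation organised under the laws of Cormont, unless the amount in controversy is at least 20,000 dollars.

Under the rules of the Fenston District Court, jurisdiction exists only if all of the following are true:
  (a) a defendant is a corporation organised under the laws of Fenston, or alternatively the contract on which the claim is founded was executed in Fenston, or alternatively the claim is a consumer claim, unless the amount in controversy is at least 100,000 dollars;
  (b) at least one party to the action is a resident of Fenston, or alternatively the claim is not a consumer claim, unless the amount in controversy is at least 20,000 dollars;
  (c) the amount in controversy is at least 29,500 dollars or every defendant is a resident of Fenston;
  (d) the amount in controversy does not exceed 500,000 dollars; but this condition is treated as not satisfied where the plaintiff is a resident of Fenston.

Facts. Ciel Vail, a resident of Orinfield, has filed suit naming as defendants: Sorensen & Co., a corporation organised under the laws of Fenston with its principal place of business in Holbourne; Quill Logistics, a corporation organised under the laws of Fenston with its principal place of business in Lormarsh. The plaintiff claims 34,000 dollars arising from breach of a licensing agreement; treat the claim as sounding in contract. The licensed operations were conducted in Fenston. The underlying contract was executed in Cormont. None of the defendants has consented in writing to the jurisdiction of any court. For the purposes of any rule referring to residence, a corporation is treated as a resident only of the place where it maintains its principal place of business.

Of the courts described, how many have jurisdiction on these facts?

3

The Provincial Court of Holbourne:
  (a) The claim is a contract claim, not a tort claim, so one alternative holds. Condition met.
  (b) Sorensen & Co. resides in Holbourne — that alternative is enough. Satisfied.
  (c) The amount in controversy is $34,000, within the $50,000 ceiling, which satisfies one of the alternatives. Satisfied.
  (d) Sorensen & Co. has its principal place of business in Holbourne. Satisfied.
  → Jurisdiction lies.
The Superior Court of Cormont:
  (a) The plaintiff resides in Orinfield, which is not Cormont, so one alternative holds. Satisfied.
  (b) No party resides in Cormont. The proviso rescues it, though: the claim is a contract claim. Satisfied.
  (c) The amount in controversy is 34,000 dollars, which meets the USD 25,000 floor, so one alternative holds. The carve-out does not apply: the claim is a contract claim, not a consumer claim. Satisfied.
  (d) The corporate defendant(s) are organised in Fenston, not Cormont. However, the amount in controversy is USD 34,000, which meets the USD 20,000 floor, so the 'unless' proviso supplies this condition. Condition met.
  → All conditions met; jurisdiction exists.
The Fenston District Court:
  (a) Sorensen & Co. is organised under the laws of Fenston, so one alternative holds. Condition met.
  (b) The claim is a contract claim, not a consumer claim, which satisfies one of the alternatives. Condition met.
  (c) The amount in controversy is 34,000 dollars, which meets the $29,500 floor, which satisfies one of the alternatives. Met.
  (d) The amount in controversy is 34,000 dollars, within the USD 500,000 ceiling. And the carve-out is inapplicable — the plaintiff resides in Orinfield, not Fenston. Met.
  → All conditions met; jurisdiction exists.
Courts with jurisdiction: the Provincial Court of Holbourne, the Superior Court of Cormont, the Fenston District Court — 3 in total.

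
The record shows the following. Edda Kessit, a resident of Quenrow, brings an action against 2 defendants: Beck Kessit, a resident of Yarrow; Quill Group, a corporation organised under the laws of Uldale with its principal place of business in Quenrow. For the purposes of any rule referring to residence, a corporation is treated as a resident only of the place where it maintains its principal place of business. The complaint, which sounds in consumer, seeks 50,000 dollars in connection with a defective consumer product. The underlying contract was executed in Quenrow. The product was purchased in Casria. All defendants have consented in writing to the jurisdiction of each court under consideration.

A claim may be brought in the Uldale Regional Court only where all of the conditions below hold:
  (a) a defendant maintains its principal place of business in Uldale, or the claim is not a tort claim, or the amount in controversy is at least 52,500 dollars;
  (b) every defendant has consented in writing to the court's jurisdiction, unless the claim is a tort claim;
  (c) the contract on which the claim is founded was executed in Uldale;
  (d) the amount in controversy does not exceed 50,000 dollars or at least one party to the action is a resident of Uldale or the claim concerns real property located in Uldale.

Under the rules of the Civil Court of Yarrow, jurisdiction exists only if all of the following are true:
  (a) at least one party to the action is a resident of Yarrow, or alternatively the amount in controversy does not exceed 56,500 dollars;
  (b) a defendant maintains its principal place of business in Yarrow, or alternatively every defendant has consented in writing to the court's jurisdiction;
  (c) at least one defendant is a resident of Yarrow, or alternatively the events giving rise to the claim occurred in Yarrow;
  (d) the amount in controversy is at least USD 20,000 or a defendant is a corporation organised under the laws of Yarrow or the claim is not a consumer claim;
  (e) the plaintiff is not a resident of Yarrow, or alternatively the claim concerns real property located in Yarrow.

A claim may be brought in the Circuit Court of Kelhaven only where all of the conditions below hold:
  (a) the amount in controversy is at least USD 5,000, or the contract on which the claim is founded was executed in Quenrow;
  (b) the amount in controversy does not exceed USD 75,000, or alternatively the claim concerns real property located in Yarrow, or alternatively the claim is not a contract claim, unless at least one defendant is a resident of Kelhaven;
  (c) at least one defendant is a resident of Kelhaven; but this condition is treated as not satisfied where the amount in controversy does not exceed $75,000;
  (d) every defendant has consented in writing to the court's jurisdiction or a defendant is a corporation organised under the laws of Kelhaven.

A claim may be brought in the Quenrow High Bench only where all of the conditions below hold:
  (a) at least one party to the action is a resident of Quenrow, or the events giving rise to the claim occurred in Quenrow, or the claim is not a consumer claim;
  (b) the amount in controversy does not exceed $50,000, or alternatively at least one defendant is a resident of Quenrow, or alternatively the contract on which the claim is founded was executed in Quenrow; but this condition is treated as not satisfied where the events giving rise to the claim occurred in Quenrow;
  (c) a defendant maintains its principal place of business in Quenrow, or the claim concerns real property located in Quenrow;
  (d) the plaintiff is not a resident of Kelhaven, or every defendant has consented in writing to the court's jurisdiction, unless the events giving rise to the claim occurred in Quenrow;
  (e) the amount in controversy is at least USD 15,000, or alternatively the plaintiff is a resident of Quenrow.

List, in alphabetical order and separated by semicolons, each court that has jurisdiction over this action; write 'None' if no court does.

the Civil Court of Yarrow; the Quenrow High Bench

The Uldale Regional Court:
  (a) The claim is a consumer claim, not a tort claim, which satisfies one of the alternatives. Satisfied.
  (b) Every defendant has filed written consent. Met.
  (c) The contract was executed in Quenrow, not Uldale. Not satisfied.
  (d) The amount in controversy is 50,000 dollars, within the USD 50,000 ceiling, so one alternative holds. Condition met.
  → The court lacks jurisdiction.
The Civil Court of Yarrow:
  (a) Beck Kessit resides in Yarrow, so one alternative holds. Satisfied.
  (b) Every defendant has filed written consent, so this disjunct is met. Met.
  (c) Beck Kessit resides in Yarrow — that alternative is enough. Satisfied.
  (d) The amount in controversy is $50,000, which meets the USD 20,000 floor, which satisfies one of the alternatives. Met.
  (e) The plaintiff resides in Quenrow, which is not Yarrow — that alternative is enough. Satisfied.
  → The court has jurisdiction.
The Circuit Court of Kelhaven:
  (a) The amount in controversy is $50,000, which meets the 5,000 dollars floor, so one alternative holds. Condition met.
  (b) The amount in controversy is USD 50,000, within the USD 75,000 ceiling, so one alternative holds. Satisfied.
  (c) No defendant resides in Kelhaven (they reside in Yarrow, Quenrow). Fails.
  (d) Every defendant has filed written consent, so one alternative holds. Met.
  → The court lacks jurisdiction.
The Quenrow High Bench:
  (a) Edda Kessit resides in Quenrow, so one alternative holds. Condition met.
  (b) The amount in controversy is 50,000 dollars, within the 50,000 dollars ceiling — that alternative is enough. And the carve-out is inapplicable — the operative events occurred in Casria, not Quenrow. Met.
  (c) Quill Group has its principal place of business in Quenrow — that alternative is enough. Met.
  (d) The plaintiff resides in Quenrow, which is not Kelhaven, so one alternative holds. Met.
  (e) The amount in controversy is 50,000 dollars, which meets the 15,000 dollars floor, so one alternative holds. Condition met.
  → Every requirement is satisfied — jurisdiction.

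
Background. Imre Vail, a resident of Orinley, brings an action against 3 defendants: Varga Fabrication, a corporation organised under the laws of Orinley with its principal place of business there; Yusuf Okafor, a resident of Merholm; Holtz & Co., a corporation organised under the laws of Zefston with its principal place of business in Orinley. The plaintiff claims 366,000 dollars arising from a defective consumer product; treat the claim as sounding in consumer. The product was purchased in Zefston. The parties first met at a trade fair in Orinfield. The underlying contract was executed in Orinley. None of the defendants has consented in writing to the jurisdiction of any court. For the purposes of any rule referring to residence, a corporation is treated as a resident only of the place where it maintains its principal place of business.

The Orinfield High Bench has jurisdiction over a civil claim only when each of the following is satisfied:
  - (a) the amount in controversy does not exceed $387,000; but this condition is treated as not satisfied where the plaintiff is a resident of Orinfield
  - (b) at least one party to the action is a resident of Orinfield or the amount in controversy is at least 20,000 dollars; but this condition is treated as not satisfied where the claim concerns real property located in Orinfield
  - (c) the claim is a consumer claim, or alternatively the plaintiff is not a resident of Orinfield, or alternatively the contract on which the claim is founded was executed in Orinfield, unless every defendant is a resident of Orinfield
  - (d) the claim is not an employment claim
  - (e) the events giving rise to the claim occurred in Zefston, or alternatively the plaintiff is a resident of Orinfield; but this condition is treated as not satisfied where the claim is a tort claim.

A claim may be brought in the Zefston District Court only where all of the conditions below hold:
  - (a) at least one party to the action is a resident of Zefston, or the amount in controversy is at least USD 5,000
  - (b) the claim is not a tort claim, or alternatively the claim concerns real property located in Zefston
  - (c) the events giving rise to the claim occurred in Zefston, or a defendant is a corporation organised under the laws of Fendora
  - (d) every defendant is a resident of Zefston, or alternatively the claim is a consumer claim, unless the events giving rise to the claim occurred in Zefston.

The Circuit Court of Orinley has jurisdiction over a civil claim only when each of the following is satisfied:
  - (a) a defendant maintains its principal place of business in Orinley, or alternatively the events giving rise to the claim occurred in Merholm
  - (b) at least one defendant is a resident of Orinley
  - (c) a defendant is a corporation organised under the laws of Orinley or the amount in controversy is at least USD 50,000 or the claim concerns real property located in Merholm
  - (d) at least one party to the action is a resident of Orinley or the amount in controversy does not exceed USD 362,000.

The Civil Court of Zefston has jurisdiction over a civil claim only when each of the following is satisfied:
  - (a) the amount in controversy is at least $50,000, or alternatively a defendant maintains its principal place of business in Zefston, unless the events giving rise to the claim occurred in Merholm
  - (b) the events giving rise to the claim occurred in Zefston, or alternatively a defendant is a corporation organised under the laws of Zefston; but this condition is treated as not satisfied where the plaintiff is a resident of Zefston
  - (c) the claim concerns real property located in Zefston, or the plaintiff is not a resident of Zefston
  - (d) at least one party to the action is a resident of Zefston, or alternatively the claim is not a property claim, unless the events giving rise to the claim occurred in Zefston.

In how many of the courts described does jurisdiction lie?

The Orinfield High Bench:
  (a) The amount in controversy is USD 366,000, within the $387,000 ceiling. And the carve-out is inapplicable — the plaintiff resides in Orinley, not Orinfield. Condition met.
  (b) The amount in controversy is USD 366,000, which meets the USD 20,000 floor, which satisfies one of the alternatives. And the carve-out is inapplicable — the claim does not concern real property. Condition met.
  (c) The claim is a consumer claim — that alternative is enough. Satisfied.
  (d) The claim is a consumer claim, not an employment claim. Satisfied.
  (e) The operative events occurred in Zefston, so one alternative holds. The carve-out does not apply: the claim is a consumer claim, not a tort claim. Condition met.
  → Every requirement is satisfied — jurisdiction.
The Zefston District Court:
  (a) The amount in controversy is USD 366,000, which meets the $5,000 floor, so one alternative holds. Satisfied.
  (b) The claim is a consumer claim, not a tort claim, which satisfies one of the alternatives. Satisfied.
  (c) The operative events occurred in Zefston, so one alternative holds. Condition met.
  (d) The claim is a consumer claim, so this disjunct is met. Satisfied.
  → All conditions met; jurisdiction exists.
The Circuit Court of Orinley:
  (a) Varga Fabrication has its principal place of business in Orinley — that alternative is enough. Met.
  (b) Varga Fabrication resides in Orinley. Met.
  (c) Varga Fabrication is organised under the laws of Orinley — that alternative is enough. Condition met.
  (d) Imre Vail resides in Orinley, so one alternative holds. Satisfied.
  → All conditions met; jurisdiction exists.
The Civil Court of Zefston:
  (a) The amount in controversy is 366,000 dollars, which meets the $50,000 floor — that alternative is enough. Condition met.
  (b) The operative events occurred in Zefston, so this disjunct is met. The carve-out does not apply: the plaintiff resides in Orinley, not Zefston. Satisfied.
  (c) The plaintiff resides in Orinley, which is not Zefston, which satisfies one of the alternatives. Met.
  (d) The claim is a consumer claim, not a property claim, so one alternative holds. Met.
  → Jurisdiction lies.
Courts with jurisdiction: the Orinfield High Bench, the Zefston District Court, the Circuit Court of Orinley, the Civil Court of Zefston — 4 in total.

4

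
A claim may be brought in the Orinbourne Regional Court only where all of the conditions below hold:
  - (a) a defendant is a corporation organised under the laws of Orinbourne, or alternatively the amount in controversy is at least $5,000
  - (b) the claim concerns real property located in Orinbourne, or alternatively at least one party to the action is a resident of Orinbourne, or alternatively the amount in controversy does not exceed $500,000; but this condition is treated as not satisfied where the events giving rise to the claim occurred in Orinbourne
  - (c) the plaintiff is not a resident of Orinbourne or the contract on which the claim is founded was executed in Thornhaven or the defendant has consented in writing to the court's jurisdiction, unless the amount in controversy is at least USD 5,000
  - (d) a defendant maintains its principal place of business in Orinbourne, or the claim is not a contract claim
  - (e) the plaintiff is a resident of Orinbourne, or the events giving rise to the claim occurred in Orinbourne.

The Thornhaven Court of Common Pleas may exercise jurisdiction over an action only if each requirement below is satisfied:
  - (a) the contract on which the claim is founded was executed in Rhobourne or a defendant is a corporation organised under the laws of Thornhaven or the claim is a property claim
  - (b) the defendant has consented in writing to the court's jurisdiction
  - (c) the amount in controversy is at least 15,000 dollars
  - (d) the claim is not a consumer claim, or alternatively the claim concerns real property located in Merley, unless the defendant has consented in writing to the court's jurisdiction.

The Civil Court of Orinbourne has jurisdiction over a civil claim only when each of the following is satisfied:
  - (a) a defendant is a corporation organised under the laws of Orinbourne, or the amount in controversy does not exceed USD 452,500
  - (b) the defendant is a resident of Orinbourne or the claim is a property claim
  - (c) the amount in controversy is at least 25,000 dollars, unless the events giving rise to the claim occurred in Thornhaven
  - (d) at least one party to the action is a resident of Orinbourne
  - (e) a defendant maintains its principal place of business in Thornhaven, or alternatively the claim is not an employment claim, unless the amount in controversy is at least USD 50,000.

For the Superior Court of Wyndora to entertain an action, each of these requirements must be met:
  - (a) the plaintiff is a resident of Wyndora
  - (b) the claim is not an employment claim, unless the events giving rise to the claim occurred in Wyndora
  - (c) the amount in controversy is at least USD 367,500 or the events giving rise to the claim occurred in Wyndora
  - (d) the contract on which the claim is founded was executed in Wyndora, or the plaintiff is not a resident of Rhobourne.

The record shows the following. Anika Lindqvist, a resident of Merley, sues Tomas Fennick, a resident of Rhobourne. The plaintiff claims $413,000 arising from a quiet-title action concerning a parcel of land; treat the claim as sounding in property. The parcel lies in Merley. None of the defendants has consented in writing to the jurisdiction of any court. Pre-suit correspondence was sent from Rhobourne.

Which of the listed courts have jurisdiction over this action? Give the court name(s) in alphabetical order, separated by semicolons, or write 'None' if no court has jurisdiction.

None

The Orinbourne Regional Court:
  (a) The amount in controversy is 413,000 dollars, which meets the USD 5,000 floor, so one alternative holds. Condition met.
  (b) The amount in controversy is $413,000, within the 500,000 dollars ceiling — that alternative is enough. And the carve-out is inapplicable — the operative events occurred in Merley, not Orinbourne. Met.
  (c) The plaintiff resides in Merley, which is not Orinbourne, which satisfies one of the alternatives. Satisfied.
  (d) The claim is a property claim, not a contract claim, so one alternative holds. Condition met.
  (e) The plaintiff resides in Merley, not Orinbourne; the operative events occurred in Merley, not Orinbourne — no alternative holds. Not satisfied.
  → Not every requirement is met — no jurisdiction.
The Thornhaven Court of Common Pleas:
  (a) The claim is a property claim — that alternative is enough. Satisfied.
  (b) No such written consent has been filed. Not met.
  (c) The amount in controversy is USD 413,000, which meets the $15,000 floor. Satisfied.
  (d) The claim is a property claim, not a consumer claim, which satisfies one of the alternatives. Condition met.
  → Not every requirement is met — no jurisdiction.
The Civil Court of Orinbourne:
  (a) The amount in controversy is 413,000 dollars, within the USD 452,500 ceiling, so this disjunct is met. Satisfied.
  (b) The claim is a property claim, so this disjunct is met. Condition met.
  (c) The amount in controversy is USD 413,000, which meets the 25,000 dollars floor. Condition met.
  (d) No party resides in Orinbourne. Condition not met.
  (e) The claim is a property claim, not an employment claim — that alternative is enough. Met.
  → Not every requirement is met — no jurisdiction.
The Superior Court of Wyndora:
  (a) The plaintiff resides in Merley, not Wyndora. Not met.
  (b) The claim is a property claim, not an employment claim. Condition met.
  (c) The amount in controversy is 413,000 dollars, which meets the $367,500 floor, so one alternative holds. Met.
  (d) The plaintiff resides in Merley, which is not Rhobourne, so one alternative holds. Condition met.
  → No jurisdiction.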